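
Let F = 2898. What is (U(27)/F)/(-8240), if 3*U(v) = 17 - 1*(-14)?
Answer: -31/71638560 ≈ -4.3273e-7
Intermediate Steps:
U(v) = 31/3 (U(v) = (17 - 1*(-14))/3 = (17 + 14)/3 = (1/3)*31 = 31/3)
(U(27)/F)/(-8240) = ((31/3)/2898)/(-8240) = ((31/3)*(1/2898))*(-1/8240) = (31/8694)*(-1/8240) = -31/71638560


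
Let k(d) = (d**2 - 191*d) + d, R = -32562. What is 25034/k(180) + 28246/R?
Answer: -24055553/1628100 ≈ -14.775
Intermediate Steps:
k(d) = d**2 - 190*d
25034/k(180) + 28246/R = 25034/((180*(-190 + 180))) + 28246/(-32562) = 25034/((180*(-10))) + 28246*(-1/32562) = 25034/(-1800) - 14123/16281 = 25034*(-1/1800) - 14123/16281 = -12517/900 - 14123/16281 = -24055553/1628100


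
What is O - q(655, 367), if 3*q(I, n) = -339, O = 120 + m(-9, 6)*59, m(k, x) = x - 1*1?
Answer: 528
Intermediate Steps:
m(k, x) = -1 + x (m(k, x) = x - 1 = -1 + x)
O = 415 (O = 120 + (-1 + 6)*59 = 120 + 5*59 = 120 + 295 = 415)
q(I, n) = -113 (q(I, n) = (1/3)*(-339) = -113)
O - q(655, 367) = 415 - 1*(-113) = 415 + 113 = 528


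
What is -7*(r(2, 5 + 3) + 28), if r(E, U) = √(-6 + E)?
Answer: -196 - 14*I ≈ -196.0 - 14.0*I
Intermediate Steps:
-7*(r(2, 5 + 3) + 28) = -7*(√(-6 + 2) + 28) = -7*(√(-4) + 28) = -7*(2*I + 28) = -7*(28 + 2*I) = -196 - 14*I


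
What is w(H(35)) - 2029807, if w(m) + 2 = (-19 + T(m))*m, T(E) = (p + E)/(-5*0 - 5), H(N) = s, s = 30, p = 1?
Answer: -2030565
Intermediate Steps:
H(N) = 30
T(E) = -⅕ - E/5 (T(E) = (1 + E)/(-5*0 - 5) = (1 + E)/(0 - 5) = (1 + E)/(-5) = (1 + E)*(-⅕) = -⅕ - E/5)
w(m) = -2 + m*(-96/5 - m/5) (w(m) = -2 + (-19 + (-⅕ - m/5))*m = -2 + (-96/5 - m/5)*m = -2 + m*(-96/5 - m/5))
w(H(35)) - 2029807 = (-2 - 96/5*30 - ⅕*30²) - 2029807 = (-2 - 576 - ⅕*900) - 2029807 = (-2 - 576 - 180) - 2029807 = -758 - 2029807 = -2030565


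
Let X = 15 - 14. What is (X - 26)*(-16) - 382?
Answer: 18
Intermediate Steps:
X = 1
(X - 26)*(-16) - 382 = (1 - 26)*(-16) - 382 = -25*(-16) - 382 = 400 - 382 = 18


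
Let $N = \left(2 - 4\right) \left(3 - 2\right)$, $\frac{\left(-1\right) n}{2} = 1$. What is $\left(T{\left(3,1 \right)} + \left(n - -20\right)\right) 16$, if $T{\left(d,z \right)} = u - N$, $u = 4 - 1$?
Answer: $368$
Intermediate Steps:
$n = -2$ ($n = \left(-2\right) 1 = -2$)
$N = -2$ ($N = \left(-2\right) 1 = -2$)
$u = 3$ ($u = 4 - 1 = 3$)
$T{\left(d,z \right)} = 5$ ($T{\left(d,z \right)} = 3 - -2 = 3 + 2 = 5$)
$\left(T{\left(3,1 \right)} + \left(n - -20\right)\right) 16 = \left(5 - -18\right) 16 = \left(5 + \left(-2 + 20\right)\right) 16 = \left(5 + 18\right) 16 = 23 \cdot 16 = 368$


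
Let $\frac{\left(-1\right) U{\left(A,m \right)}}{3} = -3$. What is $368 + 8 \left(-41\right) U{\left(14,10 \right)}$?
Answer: $-2584$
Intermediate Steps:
$U{\left(A,m \right)} = 9$ ($U{\left(A,m \right)} = \left(-3\right) \left(-3\right) = 9$)
$368 + 8 \left(-41\right) U{\left(14,10 \right)} = 368 + 8 \left(-41\right) 9 = 368 - 2952 = -2584$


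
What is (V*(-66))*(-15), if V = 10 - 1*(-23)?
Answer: 32670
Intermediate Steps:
V = 33 (V = 10 + 23 = 33)
(V*(-66))*(-15) = (33*(-66))*(-15) = -2178*(-15) = 32670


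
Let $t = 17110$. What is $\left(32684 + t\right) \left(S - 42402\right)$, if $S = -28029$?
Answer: $-3507041214$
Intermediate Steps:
$\left(32684 + t\right) \left(S - 42402\right) = \left(32684 + 17110\right) \left(-28029 - 42402\right) = 49794 \left(-70431\right) = -3507041214$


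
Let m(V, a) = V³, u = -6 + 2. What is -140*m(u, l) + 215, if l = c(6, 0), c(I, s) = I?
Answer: 9175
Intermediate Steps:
u = -4
l = 6
-140*m(u, l) + 215 = -140*(-4)³ + 215 = -140*(-64) + 215 = 8960 + 215 = 9175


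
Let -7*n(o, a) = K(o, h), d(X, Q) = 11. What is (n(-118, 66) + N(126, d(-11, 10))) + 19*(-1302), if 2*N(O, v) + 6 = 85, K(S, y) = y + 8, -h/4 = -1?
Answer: -345803/14 ≈ -24700.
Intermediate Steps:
h = 4 (h = -4*(-1) = 4)
K(S, y) = 8 + y
n(o, a) = -12/7 (n(o, a) = -(8 + 4)/7 = -⅐*12 = -12/7)
N(O, v) = 79/2 (N(O, v) = -3 + (½)*85 = -3 + 85/2 = 79/2)
(n(-118, 66) + N(126, d(-11, 10))) + 19*(-1302) = (-12/7 + 79/2) + 19*(-1302) = 529/14 - 24738 = -345803/14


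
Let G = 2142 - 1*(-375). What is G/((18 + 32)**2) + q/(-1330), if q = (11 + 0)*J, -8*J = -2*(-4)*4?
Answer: 345761/332500 ≈ 1.0399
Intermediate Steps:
J = -4 (J = -(-2*(-4))*4/8 = -4 ≈ -4.0000)
q = -44 (q = (11 + 0)*(-4) = 11*(-4) = -44)
G = 2517 (G = 2142 + 375 = 2517)
G/((18 + 32)**2) + q/(-1330) = 2517/((18 + 32)**2) - 44/(-1330) = 2517/(50**2) - 44*(-1/1330) = 2517/2500 + 22/665 = 345761/332500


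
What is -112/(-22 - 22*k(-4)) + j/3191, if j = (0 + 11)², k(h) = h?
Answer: -174703/105303 ≈ -1.6590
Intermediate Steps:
j = 121 (j = 11² = 121)
-112/(-22 - 22*k(-4)) + j/3191 = -112/(-22 - 22*(-4)) + 121/3191 = -112/(-22 + 88) + 121*(1/3191) = -112/66 + 121/3191 = -112*1/66 + 121/3191 = -56/33 + 121/3191 = -174703/105303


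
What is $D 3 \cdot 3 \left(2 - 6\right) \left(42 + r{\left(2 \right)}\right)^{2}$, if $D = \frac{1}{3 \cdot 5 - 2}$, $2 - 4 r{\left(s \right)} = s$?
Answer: $- \frac{63504}{13} \approx -4884.9$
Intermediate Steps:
$r{\left(s \right)} = \frac{1}{2} - \frac{s}{4}$
$D = \frac{1}{13}$ ($D = \frac{1}{15 - 2} = \frac{1}{13} \approx 0.076923$)
$D 3 \cdot 3 \left(2 - 6\right) \left(42 + r{\left(2 \right)}\right)^{2} = \frac{1}{13} \cdot 3 \cdot 3 \left(2 - 6\right) \left(42 + \left(\frac{1}{2} - \frac{1}{2}\right)\right)^{2} = \frac{3 \cdot 3 \left(2 - 6\right)}{13} \left(42 + \left(\frac{1}{2} - \frac{1}{2}\right)\right)^{2} = \frac{3 \cdot 3 \left(-4\right)}{13} \left(42 + 0\right)^{2} = \frac{3}{13} \left(-12\right) 42^{2} = \left(- \frac{36}{13}\right) 1764 = - \frac{63504}{13}$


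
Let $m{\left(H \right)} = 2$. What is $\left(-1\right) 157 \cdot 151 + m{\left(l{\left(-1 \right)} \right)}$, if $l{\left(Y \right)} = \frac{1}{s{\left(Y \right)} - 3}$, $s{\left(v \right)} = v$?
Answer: $-23705$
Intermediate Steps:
$l{\left(Y \right)} = \frac{1}{-3 + Y}$ ($l{\left(Y \right)} = \frac{1}{Y - 3} = \frac{1}{-3 + Y}$)
$\left(-1\right) 157 \cdot 151 + m{\left(l{\left(-1 \right)} \right)} = \left(-1\right) 157 \cdot 151 + 2 = \left(-157\right) 151 + 2 = -23707 + 2 = -23705$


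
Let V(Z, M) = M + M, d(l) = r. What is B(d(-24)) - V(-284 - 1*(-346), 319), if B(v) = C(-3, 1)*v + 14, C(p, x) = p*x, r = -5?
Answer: -609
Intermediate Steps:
d(l) = -5
B(v) = 14 - 3*v (B(v) = (-3*1)*v + 14 = -3*v + 14 = 14 - 3*v)
V(Z, M) = 2*M
B(d(-24)) - V(-284 - 1*(-346), 319) = (14 - 3*(-5)) - 2*319 = (14 + 15) - 1*638 = 29 - 638 = -609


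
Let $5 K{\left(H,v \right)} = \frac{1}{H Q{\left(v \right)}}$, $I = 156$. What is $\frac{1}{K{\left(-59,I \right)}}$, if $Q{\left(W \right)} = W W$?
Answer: $-7179120$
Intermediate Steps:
$Q{\left(W \right)} = W^{2}$
$K{\left(H,v \right)} = \frac{1}{5 H v^{2}}$
$\frac{1}{K{\left(-59,I \right)}} = \frac{1}{\frac{1}{5} \frac{1}{-59} \cdot \frac{1}{24336}} = \frac{1}{\frac{1}{5} \left(- \frac{1}{59}\right) \frac{1}{24336}} = \frac{1}{- \frac{1}{7179120}} = -7179120$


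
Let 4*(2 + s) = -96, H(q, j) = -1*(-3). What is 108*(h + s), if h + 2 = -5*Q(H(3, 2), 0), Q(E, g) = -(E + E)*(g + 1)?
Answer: 216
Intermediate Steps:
H(q, j) = 3
s = -26 (s = -2 + (¼)*(-96) = -2 - 24 = -26)
Q(E, g) = -2*E*(1 + g)
h = 28 (h = -2 - (-10)*3*(1 + 0) = -2 - (-10)*3 = -2 - 5*(-6) = -2 + 30 = 28)
108*(h + s) = 108*(28 - 26) = 108*2 = 216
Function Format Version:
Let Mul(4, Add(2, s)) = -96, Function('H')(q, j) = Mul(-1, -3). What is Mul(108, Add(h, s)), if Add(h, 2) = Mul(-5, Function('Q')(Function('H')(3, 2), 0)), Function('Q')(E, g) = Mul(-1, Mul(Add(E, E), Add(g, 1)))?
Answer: 216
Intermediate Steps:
Function('H')(q, j) = 3
s = -26 (s = Add(-2, Mul(Rational(1, 4), -96)) = Add(-2, -24) = -26)
Function('Q')(E, g) = Mul(-2, E, Add(1, g)) (Function('Q')(E, g) = Mul(-1, Mul(Mul(2, E), Add(1, g))) = Mul(-1, Mul(2, E, Add(1, g))) = Mul(-2, E, Add(1, g)))
h = 28 (h = Add(-2, Mul(-5, Mul(-2, 3, Add(1, 0)))) = Add(-2, Mul(-5, Mul(-2, 3, 1))) = Add(-2, Mul(-5, -6)) = Add(-2, 30) = 28)
Mul(108, Add(h, s)) = Mul(108, Add(28, -26)) = Mul(108, 2) = 216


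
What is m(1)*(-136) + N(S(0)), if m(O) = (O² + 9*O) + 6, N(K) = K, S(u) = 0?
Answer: -2176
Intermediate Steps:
m(O) = 6 + O² + 9*O
m(1)*(-136) + N(S(0)) = (6 + 1² + 9*1)*(-136) + 0 = (6 + 1 + 9)*(-136) + 0 = 16*(-136) + 0 = -2176 + 0 = -2176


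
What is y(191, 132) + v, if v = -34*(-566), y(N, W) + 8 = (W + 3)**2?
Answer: 37461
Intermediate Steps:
y(N, W) = -8 + (3 + W)**2 (y(N, W) = -8 + (W + 3)**2 = -8 + (3 + W)**2)
v = 19244
y(191, 132) + v = (-8 + (3 + 132)**2) + 19244 = (-8 + 135**2) + 19244 = (-8 + 18225) + 19244 = 18217 + 19244 = 37461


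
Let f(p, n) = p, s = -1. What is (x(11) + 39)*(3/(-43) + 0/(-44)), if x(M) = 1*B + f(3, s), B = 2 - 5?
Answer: -117/43 ≈ -2.7209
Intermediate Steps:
B = -3
x(M) = 0 (x(M) = 1*(-3) + 3 = -3 + 3 = 0)
(x(11) + 39)*(3/(-43) + 0/(-44)) = (0 + 39)*(3/(-43) + 0/(-44)) = 39*(3*(-1/43) + 0*(-1/44)) = 39*(-3/43 + 0) = 39*(-3/43) = -117/43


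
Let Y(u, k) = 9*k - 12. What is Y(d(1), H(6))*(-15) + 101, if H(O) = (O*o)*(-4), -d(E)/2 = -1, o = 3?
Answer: 10001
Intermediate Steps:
d(E) = 2 (d(E) = -2*(-1) = 2)
H(O) = -12*O (H(O) = (O*3)*(-4) = (3*O)*(-4) = -12*O)
Y(u, k) = -12 + 9*k
Y(d(1), H(6))*(-15) + 101 = (-12 + 9*(-12*6))*(-15) + 101 = (-12 + 9*(-72))*(-15) + 101 = (-12 - 648)*(-15) + 101 = -660*(-15) + 101 = 9900 + 101 = 10001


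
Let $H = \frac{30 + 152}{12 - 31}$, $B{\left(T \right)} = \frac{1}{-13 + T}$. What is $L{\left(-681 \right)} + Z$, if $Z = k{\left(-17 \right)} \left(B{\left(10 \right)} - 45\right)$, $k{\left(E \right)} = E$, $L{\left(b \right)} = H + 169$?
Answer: $\frac{53015}{57} \approx 930.09$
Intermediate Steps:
$H = - \frac{182}{19}$ ($H = \frac{182}{-19} = 182 \left(- \frac{1}{19}\right) = - \frac{182}{19} \approx -9.5789$)
$L{\left(b \right)} = \frac{3029}{19}$ ($L{\left(b \right)} = - \frac{182}{19} + 169 = \frac{3029}{19}$)
$Z = \frac{2312}{3}$ ($Z = - 17 \left(\frac{1}{-13 + 10} - 45\right) = - 17 \left(\frac{1}{-3} - 45\right) = - 17 \left(- \frac{1}{3} - 45\right) = \left(-17\right) \left(- \frac{136}{3}\right) = \frac{2312}{3} \approx 770.67$)
$L{\left(-681 \right)} + Z = \frac{3029}{19} + \frac{2312}{3} = \frac{53015}{57}$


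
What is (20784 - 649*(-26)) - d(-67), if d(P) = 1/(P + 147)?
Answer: 3012639/80 ≈ 37658.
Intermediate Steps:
d(P) = 1/(147 + P)
(20784 - 649*(-26)) - d(-67) = (20784 - 649*(-26)) - 1/(147 - 67) = (20784 + 16874) - 1/80 = 37658 - 1*1/80 = 37658 - 1/80 = 3012639/80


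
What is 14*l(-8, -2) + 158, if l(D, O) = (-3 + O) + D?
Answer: -24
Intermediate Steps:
l(D, O) = -3 + D + O
14*l(-8, -2) + 158 = 14*(-3 - 8 - 2) + 158 = 14*(-13) + 158 = -182 + 158 = -24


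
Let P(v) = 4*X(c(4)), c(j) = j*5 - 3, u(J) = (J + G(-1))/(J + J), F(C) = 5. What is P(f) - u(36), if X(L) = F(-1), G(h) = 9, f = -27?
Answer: 155/8 ≈ 19.375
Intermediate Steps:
u(J) = (9 + J)/(2*J) (u(J) = (J + 9)/(J + J) = (9 + J)/((2*J)) = (9 + J)*(1/(2*J)) = (9 + J)/(2*J))
c(j) = -3 + 5*j (c(j) = 5*j - 3 = -3 + 5*j)
X(L) = 5
P(v) = 20 (P(v) = 4*5 = 20)
P(f) - u(36) = 20 - (9 + 36)/(2*36) = 20 - 45/(2*36) = 20 - 1*5/8 = 20 - 5/8 = 155/8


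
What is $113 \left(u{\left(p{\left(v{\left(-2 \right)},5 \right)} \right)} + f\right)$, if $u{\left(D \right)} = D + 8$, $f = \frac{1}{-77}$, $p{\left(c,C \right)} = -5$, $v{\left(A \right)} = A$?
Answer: $\frac{25990}{77} \approx 337.53$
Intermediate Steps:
$f = - \frac{1}{77} \approx -0.012987$
$u{\left(D \right)} = 8 + D$
$113 \left(u{\left(p{\left(v{\left(-2 \right)},5 \right)} \right)} + f\right) = 113 \left(\left(8 - 5\right) - \frac{1}{77}\right) = 113 \left(3 - \frac{1}{77}\right) = 113 \cdot \frac{230}{77} = \frac{25990}{77}$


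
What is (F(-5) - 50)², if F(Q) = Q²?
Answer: 625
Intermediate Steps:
(F(-5) - 50)² = ((-5)² - 50)² = (25 - 50)² = (-25)² = 625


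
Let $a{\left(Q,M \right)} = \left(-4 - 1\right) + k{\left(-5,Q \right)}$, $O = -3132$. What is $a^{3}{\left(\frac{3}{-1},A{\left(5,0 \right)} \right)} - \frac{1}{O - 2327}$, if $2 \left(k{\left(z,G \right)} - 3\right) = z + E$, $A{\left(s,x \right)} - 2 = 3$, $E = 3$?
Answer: $- \frac{147392}{5459} \approx -27.0$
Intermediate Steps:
$A{\left(s,x \right)} = 5$ ($A{\left(s,x \right)} = 2 + 3 = 5$)
$k{\left(z,G \right)} = \frac{9}{2} + \frac{z}{2}$ ($k{\left(z,G \right)} = 3 + \frac{z + 3}{2} = 3 + \frac{3 + z}{2} = 3 + \left(\frac{3}{2} + \frac{z}{2}\right) = \frac{9}{2} + \frac{z}{2}$)
$a{\left(Q,M \right)} = -3$ ($a{\left(Q,M \right)} = \left(-4 - 1\right) + \left(\frac{9}{2} + \frac{1}{2} \left(-5\right)\right) = -5 + \left(\frac{9}{2} - \frac{5}{2}\right) = -5 + 2 = -3$)
$a^{3}{\left(\frac{3}{-1},A{\left(5,0 \right)} \right)} - \frac{1}{O - 2327} = \left(-3\right)^{3} - \frac{1}{-3132 - 2327} = -27 - \frac{1}{-5459} = -27 - - \frac{1}{5459} = -27 + \frac{1}{5459} = - \frac{147392}{5459}$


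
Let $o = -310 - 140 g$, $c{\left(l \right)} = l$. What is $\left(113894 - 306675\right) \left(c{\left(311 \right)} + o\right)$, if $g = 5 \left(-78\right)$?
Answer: $-10526035381$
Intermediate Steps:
$g = -390$
$o = 54290$ ($o = -310 - -54600 = -310 + 54600 = 54290$)
$\left(113894 - 306675\right) \left(c{\left(311 \right)} + o\right) = \left(113894 - 306675\right) \left(311 + 54290\right) = \left(-192781\right) 54601 = -10526035381$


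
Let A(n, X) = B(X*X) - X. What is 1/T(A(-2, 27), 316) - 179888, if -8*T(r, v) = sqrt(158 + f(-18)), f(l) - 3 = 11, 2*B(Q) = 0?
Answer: -179888 - 4*sqrt(43)/43 ≈ -1.7989e+5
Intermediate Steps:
B(Q) = 0 (B(Q) = (1/2)*0 = 0)
A(n, X) = -X (A(n, X) = 0 - X = -X)
f(l) = 14 (f(l) = 3 + 11 = 14)
T(r, v) = -sqrt(43)/4 (T(r, v) = -sqrt(158 + 14)/8 = -sqrt(43)/4)
1/T(A(-2, 27), 316) - 179888 = 1/(-sqrt(43)/4) - 179888 = -4*sqrt(43)/43 - 179888 = -179888 - 4*sqrt(43)/43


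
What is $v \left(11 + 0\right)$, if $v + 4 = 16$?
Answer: $132$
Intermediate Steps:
$v = 12$ ($v = -4 + 16 = 12$)
$v \left(11 + 0\right) = 12 \left(11 + 0\right) = 12 \cdot 11 = 132$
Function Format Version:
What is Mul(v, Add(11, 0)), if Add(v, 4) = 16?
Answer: 132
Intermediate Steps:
v = 12 (v = Add(-4, 16) = 12)
Mul(v, Add(11, 0)) = Mul(12, Add(11, 0)) = Mul(12, 11) = 132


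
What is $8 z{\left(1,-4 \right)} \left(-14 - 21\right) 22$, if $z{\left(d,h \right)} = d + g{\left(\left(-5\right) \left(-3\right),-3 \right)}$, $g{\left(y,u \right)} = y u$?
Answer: $271040$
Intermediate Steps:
$g{\left(y,u \right)} = u y$
$z{\left(d,h \right)} = -45 + d$ ($z{\left(d,h \right)} = d - 3 \left(\left(-5\right) \left(-3\right)\right) = d - 45 = -45 + d$)
$8 z{\left(1,-4 \right)} \left(-14 - 21\right) 22 = 8 \left(-45 + 1\right) \left(-14 - 21\right) 22 = 8 \left(-44\right) \left(-14 - 21\right) 22 = \left(-352\right) \left(-35\right) 22 = 12320 \cdot 22 = 271040$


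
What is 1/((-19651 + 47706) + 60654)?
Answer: 1/88709 ≈ 1.1273e-5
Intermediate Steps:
1/((-19651 + 47706) + 60654) = 1/(28055 + 60654) = 1/88709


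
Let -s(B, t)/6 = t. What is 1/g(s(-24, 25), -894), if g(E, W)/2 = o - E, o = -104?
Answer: 1/92 ≈ 0.010870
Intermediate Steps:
s(B, t) = -6*t
g(E, W) = -208 - 2*E (g(E, W) = 2*(-104 - E) = -208 - 2*E)
1/g(s(-24, 25), -894) = 1/(-208 - (-12)*25) = 1/(-208 - 2*(-150)) = 1/(-208 + 300) = 1/92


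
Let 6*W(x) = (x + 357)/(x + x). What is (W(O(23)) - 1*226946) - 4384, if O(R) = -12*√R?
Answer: -2775959/12 - 119*√23/1104 ≈ -2.3133e+5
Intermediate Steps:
W(x) = (357 + x)/(12*x) (W(x) = ((x + 357)/(x + x))/6 = ((357 + x)/((2*x)))/6 = ((357 + x)*(1/(2*x)))/6 = ((357 + x)/(2*x))/6 = (357 + x)/(12*x))
(W(O(23)) - 1*226946) - 4384 = ((357 - 12*√23)/(12*((-12*√23))) - 1*226946) - 4384 = ((-√23/276)*(357 - 12*√23)/12 - 226946) - 4384 = (-√23*(357 - 12*√23)/3312 - 226946) - 4384 = (-226946 - √23*(357 - 12*√23)/3312) - 4384 = -231330 - √23*(357 - 12*√23)/3312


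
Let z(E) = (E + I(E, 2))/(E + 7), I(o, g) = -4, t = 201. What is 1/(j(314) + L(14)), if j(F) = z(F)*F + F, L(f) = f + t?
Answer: 321/267149 ≈ 0.0012016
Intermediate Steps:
z(E) = (-4 + E)/(7 + E) (z(E) = (E - 4)/(E + 7) = (-4 + E)/(7 + E))
L(f) = 201 + f (L(f) = f + 201 = 201 + f)
j(F) = F + F*(-4 + F)/(7 + F) (j(F) = ((-4 + F)/(7 + F))*F + F = F*(-4 + F)/(7 + F) + F = F + F*(-4 + F)/(7 + F))
1/(j(314) + L(14)) = 1/(314*(3 + 2*314)/(7 + 314) + (201 + 14)) = 1/(314*(3 + 628)/321 + 215) = 1/(314*(1/321)*631 + 215) = 1/(198134/321 + 215) = 1/(267149/321) = 321/267149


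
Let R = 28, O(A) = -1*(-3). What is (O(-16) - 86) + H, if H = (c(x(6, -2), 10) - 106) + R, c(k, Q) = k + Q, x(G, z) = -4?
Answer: -155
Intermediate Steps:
O(A) = 3
c(k, Q) = Q + k
H = -72 (H = ((10 - 4) - 106) + 28 = (6 - 106) + 28 = -100 + 28 = -72)
(O(-16) - 86) + H = (3 - 86) - 72 = -83 - 72 = -155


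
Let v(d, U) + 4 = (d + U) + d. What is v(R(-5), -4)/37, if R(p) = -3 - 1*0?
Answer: -14/37 ≈ -0.37838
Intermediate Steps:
R(p) = -3 (R(p) = -3 + 0 = -3)
v(d, U) = -4 + U + 2*d (v(d, U) = -4 + ((d + U) + d) = -4 + ((U + d) + d) = -4 + (U + 2*d) = -4 + U + 2*d)
v(R(-5), -4)/37 = (-4 - 4 + 2*(-3))/37 = (-4 - 4 - 6)*(1/37) = -14*1/37 = -14/37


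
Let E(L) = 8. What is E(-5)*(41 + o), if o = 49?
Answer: 720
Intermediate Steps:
E(-5)*(41 + o) = 8*(41 + 49) = 8*90 = 720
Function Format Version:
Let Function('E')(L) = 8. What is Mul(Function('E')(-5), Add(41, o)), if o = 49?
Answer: 720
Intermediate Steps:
Mul(Function('E')(-5), Add(41, o)) = Mul(8, Add(41, 49)) = Mul(8, 90) = 720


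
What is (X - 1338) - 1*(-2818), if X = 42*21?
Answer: 2362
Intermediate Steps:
X = 882
(X - 1338) - 1*(-2818) = (882 - 1338) - 1*(-2818) = -456 + 2818 = 2362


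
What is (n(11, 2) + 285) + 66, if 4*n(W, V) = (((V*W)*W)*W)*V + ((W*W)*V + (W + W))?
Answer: 1748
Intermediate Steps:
n(W, V) = W/2 + V*W**2/4 + V**2*W**3/4 (n(W, V) = ((((V*W)*W)*W)*V + ((W*W)*V + (W + W)))/4 = (((V*W**2)*W)*V + (W**2*V + 2*W))/4 = ((V*W**3)*V + (V*W**2 + 2*W))/4 = (V**2*W**3 + (2*W + V*W**2))/4 = (2*W + V*W**2 + V**2*W**3)/4 = W/2 + V*W**2/4 + V**2*W**3/4)
(n(11, 2) + 285) + 66 = ((1/4)*11*(2 + 2*11 + 2**2*11**2) + 285) + 66 = ((1/4)*11*(2 + 22 + 4*121) + 285) + 66 = ((1/4)*11*(2 + 22 + 484) + 285) + 66 = ((1/4)*11*508 + 285) + 66 = (1397 + 285) + 66 = 1682 + 66 = 1748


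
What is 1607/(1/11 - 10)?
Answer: -17677/109 ≈ -162.17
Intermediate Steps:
1607/(1/11 - 10) = 1607/(-109/11) = 1607*(-11/109) = -17677/109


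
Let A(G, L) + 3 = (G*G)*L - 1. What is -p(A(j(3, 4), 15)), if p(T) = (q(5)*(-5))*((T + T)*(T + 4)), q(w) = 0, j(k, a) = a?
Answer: 0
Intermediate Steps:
A(G, L) = -4 + L*G**2 (A(G, L) = -3 + ((G*G)*L - 1) = -3 + (G**2*L - 1) = -3 + (L*G**2 - 1) = -3 + (-1 + L*G**2) = -4 + L*G**2)
p(T) = 0 (p(T) = (0*(-5))*((T + T)*(T + 4)) = 0*((2*T)*(4 + T)) = 0*(2*T*(4 + T)) = 0)
-p(A(j(3, 4), 15)) = -1*0 = 0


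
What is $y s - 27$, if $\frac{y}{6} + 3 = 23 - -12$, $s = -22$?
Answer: $-4251$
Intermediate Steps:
$y = 192$ ($y = -18 + 6 \left(23 - -12\right) = -18 + 6 \left(23 + 12\right) = -18 + 6 \cdot 35 = -18 + 210 = 192$)
$y s - 27 = 192 \left(-22\right) - 27 = -4224 - 27 = -4251$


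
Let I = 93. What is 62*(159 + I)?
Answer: 15624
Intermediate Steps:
62*(159 + I) = 62*(159 + 93) = 62*252 = 15624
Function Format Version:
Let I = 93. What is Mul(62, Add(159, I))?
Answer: 15624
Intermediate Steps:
Mul(62, Add(159, I)) = Mul(62, Add(159, 93)) = Mul(62, 252) = 15624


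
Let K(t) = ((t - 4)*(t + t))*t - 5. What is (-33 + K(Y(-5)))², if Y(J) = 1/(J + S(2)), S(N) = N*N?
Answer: 2304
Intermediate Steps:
S(N) = N²
Y(J) = 1/(4 + J) (Y(J) = 1/(J + 2²) = 1/(J + 4) = 1/(4 + J))
K(t) = -5 + 2*t²*(-4 + t) (K(t) = ((-4 + t)*(2*t))*t - 5 = (2*t*(-4 + t))*t - 5 = 2*t²*(-4 + t) - 5 = -5 + 2*t²*(-4 + t))
(-33 + K(Y(-5)))² = (-33 + (-5 - 8/(4 - 5)² + 2*(1/(4 - 5))³))² = (-33 + (-5 - 8*(1/(-1))² + 2*(1/(-1))³))² = (-33 + (-5 - 8*(-1)² + 2*(-1)³))² = (-33 + (-5 - 8*1 + 2*(-1)))² = (-33 + (-5 - 8 - 2))² = (-33 - 15)² = (-48)² = 2304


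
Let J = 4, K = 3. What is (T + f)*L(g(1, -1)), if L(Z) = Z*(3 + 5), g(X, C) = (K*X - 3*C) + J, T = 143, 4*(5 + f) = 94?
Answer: 12920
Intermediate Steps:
f = 37/2 (f = -5 + (¼)*94 = -5 + 47/2 = 37/2 ≈ 18.500)
g(X, C) = 4 - 3*C + 3*X (g(X, C) = (3*X - 3*C) + 4 = (-3*C + 3*X) + 4 = 4 - 3*C + 3*X)
L(Z) = 8*Z (L(Z) = Z*8 = 8*Z)
(T + f)*L(g(1, -1)) = (143 + 37/2)*(8*(4 - 3*(-1) + 3*1)) = 323*(8*(4 + 3 + 3))/2 = 323*(8*10)/2 = (323/2)*80 = 12920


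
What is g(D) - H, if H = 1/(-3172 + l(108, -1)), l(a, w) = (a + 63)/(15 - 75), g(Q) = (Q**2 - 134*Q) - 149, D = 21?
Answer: -160139414/63497 ≈ -2522.0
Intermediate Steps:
g(Q) = -149 + Q**2 - 134*Q
l(a, w) = -21/20 - a/60 (l(a, w) = (63 + a)/(-60) = (63 + a)*(-1/60) = -21/20 - a/60)
H = -20/63497 (H = 1/(-3172 + (-21/20 - 1/60*108)) = 1/(-3172 + (-21/20 - 9/5)) = 1/(-3172 - 57/20) = 1/(-63497/20) = -20/63497 ≈ -0.00031498)
g(D) - H = (-149 + 21**2 - 134*21) - 1*(-20/63497) = (-149 + 441 - 2814) + 20/63497 = -2522 + 20/63497 = -160139414/63497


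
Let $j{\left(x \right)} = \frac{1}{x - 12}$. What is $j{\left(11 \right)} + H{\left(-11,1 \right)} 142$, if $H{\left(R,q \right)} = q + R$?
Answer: $-1421$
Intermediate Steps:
$j{\left(x \right)} = \frac{1}{-12 + x}$
$H{\left(R,q \right)} = R + q$
$j{\left(11 \right)} + H{\left(-11,1 \right)} 142 = \frac{1}{-12 + 11} + \left(-11 + 1\right) 142 = \frac{1}{-1} - 1420 = -1 - 1420 = -1421$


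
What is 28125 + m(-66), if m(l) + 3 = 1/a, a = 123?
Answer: 3459007/123 ≈ 28122.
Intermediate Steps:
m(l) = -368/123 (m(l) = -3 + 1/123 = -368/123)
28125 + m(-66) = 28125 - 368/123 = 3459007/123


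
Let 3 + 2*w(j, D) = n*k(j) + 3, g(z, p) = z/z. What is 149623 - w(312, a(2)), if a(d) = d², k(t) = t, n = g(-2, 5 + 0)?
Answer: 149467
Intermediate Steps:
g(z, p) = 1
n = 1
w(j, D) = j/2 (w(j, D) = -3/2 + (1*j + 3)/2 = -3/2 + (j + 3)/2 = -3/2 + (3 + j)/2 = -3/2 + (3/2 + j/2) = j/2)
149623 - w(312, a(2)) = 149623 - 312/2 = 149623 - 1*156 = 149623 - 156 = 149467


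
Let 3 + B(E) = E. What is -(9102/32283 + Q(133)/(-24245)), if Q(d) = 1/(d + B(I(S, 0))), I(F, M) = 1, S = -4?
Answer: -9636261469/34177958295 ≈ -0.28194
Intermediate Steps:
B(E) = -3 + E
Q(d) = 1/(-2 + d) (Q(d) = 1/(d + (-3 + 1)) = 1/(d - 2) = 1/(-2 + d))
-(9102/32283 + Q(133)/(-24245)) = -(9102/32283 + 1/((-2 + 133)*(-24245))) = -(9102*(1/32283) - 1/24245/131) = -(3034/10761 + (1/131)*(-1/24245)) = -(3034/10761 - 1/3176095) = -1*9636261469/34177958295 = -9636261469/34177958295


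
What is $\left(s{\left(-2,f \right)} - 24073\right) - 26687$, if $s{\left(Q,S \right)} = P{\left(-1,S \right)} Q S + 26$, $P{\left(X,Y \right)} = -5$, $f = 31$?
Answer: $-50424$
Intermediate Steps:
$s{\left(Q,S \right)} = 26 - 5 Q S$ ($s{\left(Q,S \right)} = - 5 Q S + 26 = 26 - 5 Q S$)
$\left(s{\left(-2,f \right)} - 24073\right) - 26687 = \left(\left(26 - \left(-10\right) 31\right) - 24073\right) - 26687 = \left(\left(26 + 310\right) - 24073\right) - 26687 = \left(336 - 24073\right) - 26687 = -23737 - 26687 = -50424$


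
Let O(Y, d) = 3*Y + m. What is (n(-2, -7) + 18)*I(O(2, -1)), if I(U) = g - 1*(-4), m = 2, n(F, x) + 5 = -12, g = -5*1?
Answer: -1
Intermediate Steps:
g = -5
n(F, x) = -17 (n(F, x) = -5 - 12 = -17)
O(Y, d) = 2 + 3*Y (O(Y, d) = 3*Y + 2 = 2 + 3*Y)
I(U) = -1 (I(U) = -5 - 1*(-4) = -5 + 4 = -1)
(n(-2, -7) + 18)*I(O(2, -1)) = (-17 + 18)*(-1) = 1*(-1) = -1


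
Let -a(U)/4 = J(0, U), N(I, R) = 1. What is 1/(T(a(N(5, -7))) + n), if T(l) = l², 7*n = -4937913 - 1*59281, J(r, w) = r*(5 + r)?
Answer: -7/4997194 ≈ -1.4008e-6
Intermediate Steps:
a(U) = 0 (a(U) = -0*(5 + 0) = -0*5 = -4*0 = 0)
n = -4997194/7 (n = (-4937913 - 1*59281)/7 = (-4937913 - 59281)/7 = (⅐)*(-4997194) = -4997194/7 ≈ -7.1389e+5)
1/(T(a(N(5, -7))) + n) = 1/(0² - 4997194/7) = 1/(0 - 4997194/7) = 1/(-4997194/7) = -7/4997194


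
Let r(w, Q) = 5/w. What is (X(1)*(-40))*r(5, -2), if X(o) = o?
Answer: -40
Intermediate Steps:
(X(1)*(-40))*r(5, -2) = (1*(-40))*(5/5) = -200/5 = -40*1 = -40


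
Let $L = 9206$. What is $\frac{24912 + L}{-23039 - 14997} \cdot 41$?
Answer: $- \frac{699419}{19018} \approx -36.777$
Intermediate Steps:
$\frac{24912 + L}{-23039 - 14997} \cdot 41 = \frac{24912 + 9206}{-23039 - 14997} \cdot 41 = \frac{34118}{-38036} \cdot 41 = 34118 \left(- \frac{1}{38036}\right) 41 = \left(- \frac{17059}{19018}\right) 41 = - \frac{699419}{19018}$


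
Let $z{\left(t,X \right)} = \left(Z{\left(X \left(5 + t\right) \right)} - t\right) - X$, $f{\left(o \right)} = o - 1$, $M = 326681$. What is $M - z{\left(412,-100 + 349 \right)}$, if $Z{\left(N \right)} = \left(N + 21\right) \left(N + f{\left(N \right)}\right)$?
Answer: $-21566513568$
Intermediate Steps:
$f{\left(o \right)} = -1 + o$
$Z{\left(N \right)} = \left(-1 + 2 N\right) \left(21 + N\right)$ ($Z{\left(N \right)} = \left(N + 21\right) \left(N + \left(-1 + N\right)\right) = \left(21 + N\right) \left(-1 + 2 N\right) = \left(-1 + 2 N\right) \left(21 + N\right)$)
$z{\left(t,X \right)} = -21 - X - t + 2 X^{2} \left(5 + t\right)^{2} + 41 X \left(5 + t\right)$ ($z{\left(t,X \right)} = \left(\left(-21 + 2 \left(X \left(5 + t\right)\right)^{2} + 41 X \left(5 + t\right)\right) - t\right) - X = \left(\left(-21 + 2 X^{2} \left(5 + t\right)^{2} + 41 X \left(5 + t\right)\right) - t\right) - X = \left(-21 - t + 2 X^{2} \left(5 + t\right)^{2} + 41 X \left(5 + t\right)\right) - X = -21 - X - t + 2 X^{2} \left(5 + t\right)^{2} + 41 X \left(5 + t\right)$)
$M - z{\left(412,-100 + 349 \right)} = 326681 - \left(-21 - \left(-100 + 349\right) - 412 + \left(-100 + 349\right)^{2} \left(5 + 412\right)^{2} + 42 \left(-100 + 349\right) \left(5 + 412\right) + \left(-100 + 349\right) \left(-1 + \left(-100 + 349\right) \left(5 + 412\right)\right) \left(5 + 412\right)\right) = 326681 - \left(-21 - 249 - 412 + 249^{2} \cdot 417^{2} + 42 \cdot 249 \cdot 417 + 249 \left(-1 + 249 \cdot 417\right) 417\right) = 326681 - \left(-21 - 249 - 412 + 62001 \cdot 173889 + 4360986 + 249 \left(-1 + 103833\right) 417\right) = 326681 - \left(-21 - 249 - 412 + 10781291889 + 4360986 + 249 \cdot 103832 \cdot 417\right) = 326681 - \left(-21 - 249 - 412 + 10781291889 + 4360986 + 10781188056\right) = 326681 - 21566840249 = -21566513568$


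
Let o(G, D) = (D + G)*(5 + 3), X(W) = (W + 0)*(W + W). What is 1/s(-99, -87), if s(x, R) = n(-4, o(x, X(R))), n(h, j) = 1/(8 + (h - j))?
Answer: -120308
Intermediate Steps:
X(W) = 2*W**2 (X(W) = W*(2*W) = 2*W**2)
o(G, D) = 8*D + 8*G (o(G, D) = (D + G)*8 = 8*D + 8*G)
n(h, j) = 1/(8 + h - j)
s(x, R) = 1/(4 - 16*R**2 - 8*x) (s(x, R) = 1/(8 - 4 - (8*(2*R**2) + 8*x)) = 1/(8 - 4 - (16*R**2 + 8*x)) = 1/(8 - 4 - (8*x + 16*R**2)) = 1/(8 - 4 + (-16*R**2 - 8*x)) = 1/(4 - 16*R**2 - 8*x))
1/s(-99, -87) = 1/(-1/(-4 + 8*(-99) + 16*(-87)**2)) = 1/(-1/(-4 - 792 + 16*7569)) = 1/(-1/(-4 - 792 + 121104)) = 1/(-1/120308) = -120308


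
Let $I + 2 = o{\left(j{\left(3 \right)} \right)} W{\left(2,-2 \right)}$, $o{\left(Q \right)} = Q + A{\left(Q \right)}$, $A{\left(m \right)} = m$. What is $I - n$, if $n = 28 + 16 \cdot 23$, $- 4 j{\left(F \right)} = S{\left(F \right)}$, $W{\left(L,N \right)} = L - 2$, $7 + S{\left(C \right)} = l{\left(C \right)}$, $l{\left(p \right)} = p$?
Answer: $-398$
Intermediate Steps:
$S{\left(C \right)} = -7 + C$
$W{\left(L,N \right)} = -2 + L$
$j{\left(F \right)} = \frac{7}{4} - \frac{F}{4}$ ($j{\left(F \right)} = - \frac{-7 + F}{4} = \frac{7}{4} - \frac{F}{4}$)
$o{\left(Q \right)} = 2 Q$ ($o{\left(Q \right)} = Q + Q = 2 Q$)
$n = 396$ ($n = 28 + 368 = 396$)
$I = -2$ ($I = -2 + 2 \left(\frac{7}{4} - \frac{3}{4}\right) \left(-2 + 2\right) = -2 + 2 \left(\frac{7}{4} - \frac{3}{4}\right) 0 = -2 + 2 \cdot 1 \cdot 0 = -2 + 2 \cdot 0 = -2 + 0 = -2$)
$I - n = -2 - 396 = -398$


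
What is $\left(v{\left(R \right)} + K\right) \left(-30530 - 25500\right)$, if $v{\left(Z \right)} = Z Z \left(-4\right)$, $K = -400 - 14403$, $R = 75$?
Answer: $2090087090$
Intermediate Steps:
$K = -14803$ ($K = -400 - 14403 = -14803$)
$v{\left(Z \right)} = - 4 Z^{2}$ ($v{\left(Z \right)} = Z^{2} \left(-4\right) = - 4 Z^{2}$)
$\left(v{\left(R \right)} + K\right) \left(-30530 - 25500\right) = \left(- 4 \cdot 75^{2} - 14803\right) \left(-30530 - 25500\right) = \left(\left(-4\right) 5625 - 14803\right) \left(-56030\right) = \left(-22500 - 14803\right) \left(-56030\right) = \left(-37303\right) \left(-56030\right) = 2090087090$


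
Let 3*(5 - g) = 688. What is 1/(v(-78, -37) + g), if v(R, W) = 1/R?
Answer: -26/5833 ≈ -0.0044574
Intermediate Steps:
g = -673/3 (g = 5 - 1/3*688 = 5 - 688/3 = -673/3 ≈ -224.33)
1/(v(-78, -37) + g) = 1/(1/(-78) - 673/3) = 1/(-1/78 - 673/3) = 1/(-5833/26) = -26/5833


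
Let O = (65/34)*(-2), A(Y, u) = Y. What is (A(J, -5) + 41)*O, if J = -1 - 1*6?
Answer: -130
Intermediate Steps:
J = -7 (J = -1 - 6 = -7)
O = -65/17 (O = (65*(1/34))*(-2) = (65/34)*(-2) = -65/17 ≈ -3.8235)
(A(J, -5) + 41)*O = (-7 + 41)*(-65/17) = 34*(-65/17) = -130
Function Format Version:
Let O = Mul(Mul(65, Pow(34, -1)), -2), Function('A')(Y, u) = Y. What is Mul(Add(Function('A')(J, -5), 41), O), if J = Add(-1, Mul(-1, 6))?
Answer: -130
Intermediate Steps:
J = -7 (J = Add(-1, -6) = -7)
O = Rational(-65, 17) (O = Mul(Mul(65, Rational(1, 34)), -2) = Mul(Rational(65, 34), -2) = Rational(-65, 17) ≈ -3.8235)
Mul(Add(Function('A')(J, -5), 41), O) = Mul(Add(-7, 41), Rational(-65, 17)) = Mul(34, Rational(-65, 17)) = -130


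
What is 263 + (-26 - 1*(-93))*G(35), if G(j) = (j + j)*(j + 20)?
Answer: 258213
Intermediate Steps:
G(j) = 2*j*(20 + j) (G(j) = (2*j)*(20 + j) = 2*j*(20 + j))
263 + (-26 - 1*(-93))*G(35) = 263 + (-26 - 1*(-93))*(2*35*(20 + 35)) = 263 + (-26 + 93)*(2*35*55) = 263 + 67*3850 = 263 + 257950 = 258213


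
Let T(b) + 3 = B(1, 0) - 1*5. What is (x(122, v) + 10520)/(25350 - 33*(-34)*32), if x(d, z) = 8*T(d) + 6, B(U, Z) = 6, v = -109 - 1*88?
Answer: 5255/30627 ≈ 0.17158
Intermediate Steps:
v = -197 (v = -109 - 88 = -197)
T(b) = -2 (T(b) = -3 + (6 - 1*5) = -3 + (6 - 5) = -3 + 1 = -2)
x(d, z) = -10 (x(d, z) = 8*(-2) + 6 = -16 + 6 = -10)
(x(122, v) + 10520)/(25350 - 33*(-34)*32) = (-10 + 10520)/(25350 - 33*(-34)*32) = 10510/(25350 + 1122*32) = 10510/(25350 + 35904) = 10510/61254 = 10510*(1/61254) = 5255/30627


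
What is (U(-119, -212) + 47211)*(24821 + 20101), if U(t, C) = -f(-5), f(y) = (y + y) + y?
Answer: 2121486372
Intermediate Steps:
f(y) = 3*y (f(y) = 2*y + y = 3*y)
U(t, C) = 15 (U(t, C) = -3*(-5) = -1*(-15) = 15)
(U(-119, -212) + 47211)*(24821 + 20101) = (15 + 47211)*(24821 + 20101) = 47226*44922 = 2121486372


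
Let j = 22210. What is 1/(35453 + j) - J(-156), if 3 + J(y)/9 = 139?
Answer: -70579511/57663 ≈ -1224.0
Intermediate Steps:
J(y) = 1224 (J(y) = -27 + 9*139 = -27 + 1251 = 1224)
1/(35453 + j) - J(-156) = 1/(35453 + 22210) - 1*1224 = 1/57663 - 1224 = -70579511/57663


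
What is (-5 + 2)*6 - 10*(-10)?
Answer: 82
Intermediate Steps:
(-5 + 2)*6 - 10*(-10) = -3*6 + 100 = -18 + 100 = 82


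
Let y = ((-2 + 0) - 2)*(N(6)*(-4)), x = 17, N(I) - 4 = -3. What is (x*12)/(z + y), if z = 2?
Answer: 34/3 ≈ 11.333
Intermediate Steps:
N(I) = 1 (N(I) = 4 - 3 = 1)
y = 16 (y = ((-2 + 0) - 2)*(1*(-4)) = (-2 - 2)*(-4) = -4*(-4) = 16)
(x*12)/(z + y) = (17*12)/(2 + 16) = 204/18 = 204*(1/18) = 34/3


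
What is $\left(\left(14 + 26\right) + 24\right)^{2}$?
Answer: $4096$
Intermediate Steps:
$\left(\left(14 + 26\right) + 24\right)^{2} = \left(40 + 24\right)^{2} = 64^{2} = 4096$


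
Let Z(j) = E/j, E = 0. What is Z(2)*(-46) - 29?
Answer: -29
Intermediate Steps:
Z(j) = 0 (Z(j) = 0/j = 0)
Z(2)*(-46) - 29 = 0*(-46) - 29 = 0 - 29 = -29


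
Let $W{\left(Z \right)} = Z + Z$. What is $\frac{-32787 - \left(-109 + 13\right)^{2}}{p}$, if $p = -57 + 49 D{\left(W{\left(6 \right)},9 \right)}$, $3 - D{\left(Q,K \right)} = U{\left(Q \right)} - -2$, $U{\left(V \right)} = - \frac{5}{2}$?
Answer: $- \frac{84006}{229} \approx -366.84$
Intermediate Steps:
$W{\left(Z \right)} = 2 Z$
$U{\left(V \right)} = - \frac{5}{2}$ ($U{\left(V \right)} = \left(-5\right) \frac{1}{2} = - \frac{5}{2}$)
$D{\left(Q,K \right)} = \frac{7}{2}$ ($D{\left(Q,K \right)} = 3 - \left(- \frac{5}{2} - -2\right) = 3 - \left(- \frac{5}{2} + 2\right) = 3 - - \frac{1}{2} = 3 + \frac{1}{2} = \frac{7}{2}$)
$p = \frac{229}{2}$ ($p = -57 + 49 \cdot \frac{7}{2} = -57 + \frac{343}{2} = \frac{229}{2} \approx 114.5$)
$\frac{-32787 - \left(-109 + 13\right)^{2}}{p} = \frac{-32787 - \left(-109 + 13\right)^{2}}{\frac{229}{2}} = \left(-32787 - \left(-96\right)^{2}\right) \frac{2}{229} = \left(-32787 - 9216\right) \frac{2}{229} = \left(-42003\right) \frac{2}{229} = - \frac{84006}{229}$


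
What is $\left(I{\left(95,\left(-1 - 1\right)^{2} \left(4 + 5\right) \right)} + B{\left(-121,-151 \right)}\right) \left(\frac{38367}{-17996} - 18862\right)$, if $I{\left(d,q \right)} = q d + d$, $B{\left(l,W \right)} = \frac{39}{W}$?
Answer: $- \frac{90085144382597}{1358698} \approx -6.6303 \cdot 10^{7}$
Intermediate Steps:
$I{\left(d,q \right)} = d + d q$ ($I{\left(d,q \right)} = d q + d = d + d q$)
$\left(I{\left(95,\left(-1 - 1\right)^{2} \left(4 + 5\right) \right)} + B{\left(-121,-151 \right)}\right) \left(\frac{38367}{-17996} - 18862\right) = \left(95 \left(1 + \left(-1 - 1\right)^{2} \left(4 + 5\right)\right) + \frac{39}{-151}\right) \left(\frac{38367}{-17996} - 18862\right) = \left(95 \left(1 + \left(-2\right)^{2} \cdot 9\right) + 39 \left(- \frac{1}{151}\right)\right) \left(38367 \left(- \frac{1}{17996}\right) - 18862\right) = \left(95 \left(1 + 4 \cdot 9\right) - \frac{39}{151}\right) \left(- \frac{38367}{17996} - 18862\right) = \left(95 \left(1 + 36\right) - \frac{39}{151}\right) \left(- \frac{339478919}{17996}\right) = \left(95 \cdot 37 - \frac{39}{151}\right) \left(- \frac{339478919}{17996}\right) = \left(3515 - \frac{39}{151}\right) \left(- \frac{339478919}{17996}\right) = \frac{530726}{151} \left(- \frac{339478919}{17996}\right) = - \frac{90085144382597}{1358698}$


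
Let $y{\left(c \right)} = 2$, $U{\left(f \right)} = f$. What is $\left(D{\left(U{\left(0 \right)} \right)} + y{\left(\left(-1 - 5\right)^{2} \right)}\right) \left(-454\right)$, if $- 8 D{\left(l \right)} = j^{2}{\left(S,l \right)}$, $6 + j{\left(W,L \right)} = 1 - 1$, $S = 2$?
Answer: $1135$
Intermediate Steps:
$j{\left(W,L \right)} = -6$ ($j{\left(W,L \right)} = -6 + \left(1 - 1\right) = -6 + 0 = -6$)
$D{\left(l \right)} = - \frac{9}{2}$ ($D{\left(l \right)} = - \frac{\left(-6\right)^{2}}{8} = \left(- \frac{1}{8}\right) 36 = - \frac{9}{2}$)
$\left(D{\left(U{\left(0 \right)} \right)} + y{\left(\left(-1 - 5\right)^{2} \right)}\right) \left(-454\right) = \left(- \frac{9}{2} + 2\right) \left(-454\right) = \left(- \frac{5}{2}\right) \left(-454\right) = 1135$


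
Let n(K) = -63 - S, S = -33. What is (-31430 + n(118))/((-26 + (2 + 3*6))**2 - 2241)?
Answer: 6292/441 ≈ 14.268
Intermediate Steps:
n(K) = -30 (n(K) = -63 - 1*(-33) = -63 + 33 = -30)
(-31430 + n(118))/((-26 + (2 + 3*6))**2 - 2241) = (-31430 - 30)/((-26 + (2 + 3*6))**2 - 2241) = -31460/((-26 + (2 + 18))**2 - 2241) = -31460/((-26 + 20)**2 - 2241) = -31460/((-6)**2 - 2241) = -31460/(36 - 2241) = -31460/(-2205) = -31460*(-1/2205) = 6292/441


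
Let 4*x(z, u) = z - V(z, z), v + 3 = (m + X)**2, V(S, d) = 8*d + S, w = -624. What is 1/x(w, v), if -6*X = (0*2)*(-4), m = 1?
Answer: 1/1248 ≈ 0.00080128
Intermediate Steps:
X = 0 (X = -0*2*(-4)/6 = -0*(-4) = -1/6*0 = 0)
V(S, d) = S + 8*d
v = -2 (v = -3 + (1 + 0)**2 = -3 + 1**2 = -3 + 1 = -2)
x(z, u) = -2*z (x(z, u) = (z - (z + 8*z))/4 = (z - 9*z)/4 = (-8*z)/4 = -2*z)
1/x(w, v) = 1/(-2*(-624)) = 1/1248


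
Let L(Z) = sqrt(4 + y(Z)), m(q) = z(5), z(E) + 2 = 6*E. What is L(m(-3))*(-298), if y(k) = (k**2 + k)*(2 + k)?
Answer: -596*sqrt(6091) ≈ -46515.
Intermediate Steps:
y(k) = (2 + k)*(k + k**2) (y(k) = (k + k**2)*(2 + k) = (2 + k)*(k + k**2))
z(E) = -2 + 6*E
m(q) = 28 (m(q) = -2 + 6*5 = -2 + 30 = 28)
L(Z) = sqrt(4 + Z*(2 + Z**2 + 3*Z))
L(m(-3))*(-298) = sqrt(4 + 28*(2 + 28**2 + 3*28))*(-298) = sqrt(4 + 28*(2 + 784 + 84))*(-298) = sqrt(4 + 28*870)*(-298) = sqrt(4 + 24360)*(-298) = sqrt(24364)*(-298) = (2*sqrt(6091))*(-298) = -596*sqrt(6091)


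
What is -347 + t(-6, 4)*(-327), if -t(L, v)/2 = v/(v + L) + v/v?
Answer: -1001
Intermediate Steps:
t(L, v) = -2 - 2*v/(L + v) (t(L, v) = -2*(v/(v + L) + v/v) = -2*(v/(L + v) + 1) = -2*(1 + v/(L + v)) = -2 - 2*v/(L + v))
-347 + t(-6, 4)*(-327) = -347 + (2*(-1*(-6) - 2*4)/(-6 + 4))*(-327) = -347 + (2*(6 - 8)/(-2))*(-327) = -347 + (2*(-½)*(-2))*(-327) = -347 + 2*(-327) = -347 - 654 = -1001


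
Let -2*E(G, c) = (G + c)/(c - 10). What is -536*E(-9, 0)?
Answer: 1206/5 ≈ 241.20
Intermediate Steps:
E(G, c) = -(G + c)/(2*(-10 + c)) (E(G, c) = -(G + c)/(2*(c - 10)) = -(G + c)/(2*(-10 + c)))
-536*E(-9, 0) = -268*(-1*(-9) - 1*0)/(-10 + 0) = -268*(9 + 0)/(-10) = -268*(-1)*9/10 = -536*(-9/20) = 1206/5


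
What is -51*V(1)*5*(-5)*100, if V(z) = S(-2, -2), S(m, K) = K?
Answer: -255000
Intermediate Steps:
V(z) = -2
-51*V(1)*5*(-5)*100 = -51*(-2*5)*(-5)*100 = -(-510)*(-5)*100 = -51*50*100 = -2550*100 = -255000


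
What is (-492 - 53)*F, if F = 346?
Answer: -188570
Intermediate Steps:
(-492 - 53)*F = (-492 - 53)*346 = -545*346 = -188570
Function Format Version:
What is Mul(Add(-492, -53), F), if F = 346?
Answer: -188570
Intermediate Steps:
Mul(Add(-492, -53), F) = Mul(Add(-492, -53), 346) = Mul(-545, 346) = -188570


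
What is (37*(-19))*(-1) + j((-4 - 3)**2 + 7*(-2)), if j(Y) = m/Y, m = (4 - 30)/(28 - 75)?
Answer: 1156461/1645 ≈ 703.02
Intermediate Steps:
m = 26/47 (m = -26/(-47) = -26*(-1/47) = 26/47 ≈ 0.55319)
j(Y) = 26/(47*Y)
(37*(-19))*(-1) + j((-4 - 3)**2 + 7*(-2)) = (37*(-19))*(-1) + 26/(47*((-4 - 3)**2 + 7*(-2))) = -703*(-1) + 26/(47*((-7)**2 - 14)) = 703 + 26/(47*(49 - 14)) = 703 + (26/47)/35 = 703 + (26/47)*(1/35) = 703 + 26/1645 = 1156461/1645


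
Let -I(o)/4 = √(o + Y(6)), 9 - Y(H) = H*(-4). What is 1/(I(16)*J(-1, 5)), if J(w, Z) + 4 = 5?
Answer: -1/28 ≈ -0.035714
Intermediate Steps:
Y(H) = 9 + 4*H (Y(H) = 9 - H*(-4) = 9 - (-4)*H = 9 + 4*H)
J(w, Z) = 1 (J(w, Z) = -4 + 5 = 1)
I(o) = -4*√(33 + o) (I(o) = -4*√(o + (9 + 4*6)) = -4*√(o + (9 + 24)) = -4*√(o + 33) = -4*√(33 + o))
1/(I(16)*J(-1, 5)) = 1/(-4*√(33 + 16)*1) = 1/(-4*√49*1) = 1/(-4*7*1) = 1/(-28*1) = 1/(-28) = -1/28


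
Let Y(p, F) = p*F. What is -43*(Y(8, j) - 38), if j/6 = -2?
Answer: 5762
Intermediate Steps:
j = -12 (j = 6*(-2) = -12)
Y(p, F) = F*p
-43*(Y(8, j) - 38) = -43*(-12*8 - 38) = -43*(-96 - 38) = -43*(-134) = 5762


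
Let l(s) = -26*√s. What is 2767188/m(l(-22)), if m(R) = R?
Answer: 691797*I*√22/143 ≈ 22691.0*I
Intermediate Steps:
2767188/m(l(-22)) = 2767188/((-26*I*√22)) = 2767188*(I*√22/572) = 691797*I*√22/143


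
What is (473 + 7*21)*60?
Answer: 37200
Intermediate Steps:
(473 + 7*21)*60 = (473 + 147)*60 = 620*60 = 37200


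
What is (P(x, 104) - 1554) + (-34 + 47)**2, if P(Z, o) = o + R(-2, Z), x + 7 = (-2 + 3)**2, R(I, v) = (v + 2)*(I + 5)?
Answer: -1293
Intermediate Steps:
R(I, v) = (2 + v)*(5 + I)
x = -6 (x = -7 + (-2 + 3)**2 = -7 + 1**2 = -7 + 1 = -6)
P(Z, o) = 6 + o + 3*Z (P(Z, o) = o + (10 + 2*(-2) + 5*Z - 2*Z) = o + (10 - 4 + 5*Z - 2*Z) = o + (6 + 3*Z) = 6 + o + 3*Z)
(P(x, 104) - 1554) + (-34 + 47)**2 = ((6 + 104 + 3*(-6)) - 1554) + (-34 + 47)**2 = ((6 + 104 - 18) - 1554) + 13**2 = (92 - 1554) + 169 = -1462 + 169 = -1293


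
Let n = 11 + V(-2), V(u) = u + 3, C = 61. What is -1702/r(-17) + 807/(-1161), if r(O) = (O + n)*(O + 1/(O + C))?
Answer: -3331819/160605 ≈ -20.745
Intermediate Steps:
V(u) = 3 + u
n = 12 (n = 11 + (3 - 2) = 11 + 1 = 12)
r(O) = (12 + O)*(O + 1/(61 + O)) (r(O) = (O + 12)*(O + 1/(O + 61)) = (12 + O)*(O + 1/(61 + O)))
-1702/r(-17) + 807/(-1161) = -1702*(61 - 17)/(12 + (-17)**3 + 73*(-17)**2 + 733*(-17)) + 807/(-1161) = -1702*44/(12 - 4913 + 73*289 - 12461) + 807*(-1/1161) = -1702*44/(12 - 4913 + 21097 - 12461) - 269/387 = -1702/((1/44)*3735) - 269/387 = -1702/3735/44 - 269/387 = -1702*44/3735 - 269/387 = -74888/3735 - 269/387 = -3331819/160605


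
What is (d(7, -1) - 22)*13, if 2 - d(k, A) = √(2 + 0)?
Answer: -260 - 13*√2 ≈ -278.38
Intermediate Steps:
d(k, A) = 2 - √2 (d(k, A) = 2 - √(2 + 0) = 2 - √2)
(d(7, -1) - 22)*13 = ((2 - √2) - 22)*13 = (-20 - √2)*13 = -260 - 13*√2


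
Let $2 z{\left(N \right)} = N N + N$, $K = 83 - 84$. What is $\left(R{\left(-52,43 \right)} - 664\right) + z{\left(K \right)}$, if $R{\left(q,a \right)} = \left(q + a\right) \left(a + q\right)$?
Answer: $-583$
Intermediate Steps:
$K = -1$ ($K = 83 - 84 = -1$)
$z{\left(N \right)} = \frac{N}{2} + \frac{N^{2}}{2}$ ($z{\left(N \right)} = \frac{N N + N}{2} = \frac{N^{2} + N}{2} = \frac{N + N^{2}}{2} = \frac{N}{2} + \frac{N^{2}}{2}$)
$R{\left(q,a \right)} = \left(a + q\right)^{2}$ ($R{\left(q,a \right)} = \left(a + q\right) \left(a + q\right) = \left(a + q\right)^{2}$)
$\left(R{\left(-52,43 \right)} - 664\right) + z{\left(K \right)} = \left(\left(43 - 52\right)^{2} - 664\right) + \frac{1}{2} \left(-1\right) \left(1 - 1\right) = \left(\left(-9\right)^{2} - 664\right) + \frac{1}{2} \left(-1\right) 0 = \left(81 - 664\right) + 0 = -583 + 0 = -583$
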